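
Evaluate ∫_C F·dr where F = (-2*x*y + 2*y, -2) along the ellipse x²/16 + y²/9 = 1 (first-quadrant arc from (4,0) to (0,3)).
26 - 6*pi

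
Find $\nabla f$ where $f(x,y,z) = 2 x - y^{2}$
(2, -2*y, 0)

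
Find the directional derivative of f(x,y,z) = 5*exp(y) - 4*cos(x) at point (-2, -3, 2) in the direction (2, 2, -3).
2*sqrt(17)*(-4*exp(3)*sin(2) + 5)*exp(-3)/17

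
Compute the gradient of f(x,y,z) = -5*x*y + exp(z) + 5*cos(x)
(-5*y - 5*sin(x), -5*x, exp(z))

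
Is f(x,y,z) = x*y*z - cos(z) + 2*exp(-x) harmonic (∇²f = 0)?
No, ∇²f = cos(z) + 2*exp(-x)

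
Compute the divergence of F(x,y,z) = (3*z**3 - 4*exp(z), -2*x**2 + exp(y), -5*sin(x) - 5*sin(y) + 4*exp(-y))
exp(y)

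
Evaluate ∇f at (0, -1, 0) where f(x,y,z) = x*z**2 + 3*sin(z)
(0, 0, 3)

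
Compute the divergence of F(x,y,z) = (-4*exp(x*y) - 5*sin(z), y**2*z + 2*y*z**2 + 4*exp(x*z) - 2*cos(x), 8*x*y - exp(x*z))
-x*exp(x*z) + 2*y*z - 4*y*exp(x*y) + 2*z**2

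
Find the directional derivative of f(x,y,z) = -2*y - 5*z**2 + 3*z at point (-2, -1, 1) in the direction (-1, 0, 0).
0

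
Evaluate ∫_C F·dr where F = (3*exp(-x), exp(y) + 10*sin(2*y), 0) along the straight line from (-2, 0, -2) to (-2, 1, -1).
-5*cos(2) + E + 4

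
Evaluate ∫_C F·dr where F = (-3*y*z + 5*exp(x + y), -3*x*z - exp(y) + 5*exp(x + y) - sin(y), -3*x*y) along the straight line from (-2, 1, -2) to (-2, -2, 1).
-5*exp(-1) - cos(1) + cos(2) - exp(-2) + 5*exp(-4) + E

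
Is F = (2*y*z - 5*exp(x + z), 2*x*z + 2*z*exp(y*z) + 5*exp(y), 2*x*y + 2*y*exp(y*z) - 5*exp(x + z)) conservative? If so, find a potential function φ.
Yes, F is conservative. φ = 2*x*y*z + 5*exp(y) + 2*exp(y*z) - 5*exp(x + z)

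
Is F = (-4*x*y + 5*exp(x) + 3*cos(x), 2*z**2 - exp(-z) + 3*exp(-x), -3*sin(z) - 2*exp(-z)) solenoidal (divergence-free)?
No, ∇·F = -4*y + 5*exp(x) - 3*sin(x) - 3*cos(z) + 2*exp(-z)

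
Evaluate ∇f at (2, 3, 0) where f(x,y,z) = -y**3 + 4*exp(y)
(0, -27 + 4*exp(3), 0)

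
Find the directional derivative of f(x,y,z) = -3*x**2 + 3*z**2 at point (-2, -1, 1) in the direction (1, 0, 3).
3*sqrt(10)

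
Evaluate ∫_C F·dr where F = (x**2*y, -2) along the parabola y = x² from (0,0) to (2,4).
-8/5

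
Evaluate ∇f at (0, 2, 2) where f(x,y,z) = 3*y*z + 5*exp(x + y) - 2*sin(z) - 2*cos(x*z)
(5*exp(2), 6 + 5*exp(2), 6 - 2*cos(2))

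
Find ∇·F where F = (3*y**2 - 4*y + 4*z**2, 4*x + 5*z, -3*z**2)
-6*z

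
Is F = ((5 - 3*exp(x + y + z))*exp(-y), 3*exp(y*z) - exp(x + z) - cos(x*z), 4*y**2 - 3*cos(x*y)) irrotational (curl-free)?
No, ∇×F = (3*x*sin(x*y) - x*sin(x*z) - 3*y*exp(y*z) + 8*y + exp(x + z), -3*y*sin(x*y) - 3*exp(x + z), z*sin(x*z) - exp(x + z) + 5*exp(-y))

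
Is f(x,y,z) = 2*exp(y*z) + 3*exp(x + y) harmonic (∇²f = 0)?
No, ∇²f = 2*y**2*exp(y*z) + 2*z**2*exp(y*z) + 6*exp(x + y)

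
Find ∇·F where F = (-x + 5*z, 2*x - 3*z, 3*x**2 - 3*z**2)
-6*z - 1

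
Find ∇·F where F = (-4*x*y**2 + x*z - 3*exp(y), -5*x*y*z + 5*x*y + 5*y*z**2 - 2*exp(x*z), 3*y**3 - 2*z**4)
-5*x*z + 5*x - 4*y**2 - 8*z**3 + 5*z**2 + z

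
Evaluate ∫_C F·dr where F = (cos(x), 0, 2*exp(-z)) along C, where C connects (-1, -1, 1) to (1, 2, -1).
-4*sinh(1) + 2*sin(1)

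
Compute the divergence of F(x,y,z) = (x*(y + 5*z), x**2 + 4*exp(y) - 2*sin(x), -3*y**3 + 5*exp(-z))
y + 5*z + 4*exp(y) - 5*exp(-z)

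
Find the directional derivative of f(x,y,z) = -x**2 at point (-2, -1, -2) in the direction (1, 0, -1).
2*sqrt(2)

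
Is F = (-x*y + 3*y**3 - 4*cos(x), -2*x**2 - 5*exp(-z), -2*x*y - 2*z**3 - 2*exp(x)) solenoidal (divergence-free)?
No, ∇·F = -y - 6*z**2 + 4*sin(x)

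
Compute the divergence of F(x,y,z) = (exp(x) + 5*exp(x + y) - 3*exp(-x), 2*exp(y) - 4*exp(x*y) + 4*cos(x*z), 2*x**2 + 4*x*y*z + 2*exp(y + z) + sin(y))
((4*x*y - 4*x*exp(x*y) + exp(x) + 2*exp(y) + 5*exp(x + y) + 2*exp(y + z))*exp(x) + 3)*exp(-x)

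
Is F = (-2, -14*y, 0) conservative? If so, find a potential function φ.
Yes, F is conservative. φ = -2*x - 7*y**2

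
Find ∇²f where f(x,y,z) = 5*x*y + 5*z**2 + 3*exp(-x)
10 + 3*exp(-x)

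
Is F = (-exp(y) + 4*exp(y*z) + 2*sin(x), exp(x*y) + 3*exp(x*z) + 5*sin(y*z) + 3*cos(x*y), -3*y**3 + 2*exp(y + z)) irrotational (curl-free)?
No, ∇×F = (-3*x*exp(x*z) - 9*y**2 - 5*y*cos(y*z) + 2*exp(y + z), 4*y*exp(y*z), y*exp(x*y) - 3*y*sin(x*y) + 3*z*exp(x*z) - 4*z*exp(y*z) + exp(y))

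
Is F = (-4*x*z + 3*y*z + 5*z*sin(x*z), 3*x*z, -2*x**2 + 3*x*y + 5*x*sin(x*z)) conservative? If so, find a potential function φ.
Yes, F is conservative. φ = -2*x**2*z + 3*x*y*z - 5*cos(x*z)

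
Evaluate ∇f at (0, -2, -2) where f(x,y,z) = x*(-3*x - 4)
(-4, 0, 0)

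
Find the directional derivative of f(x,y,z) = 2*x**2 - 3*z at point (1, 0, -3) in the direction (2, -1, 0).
8*sqrt(5)/5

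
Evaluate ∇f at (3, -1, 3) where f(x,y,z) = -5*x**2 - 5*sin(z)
(-30, 0, -5*cos(3))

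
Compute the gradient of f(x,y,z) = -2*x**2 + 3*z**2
(-4*x, 0, 6*z)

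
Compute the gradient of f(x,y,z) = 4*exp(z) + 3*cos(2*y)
(0, -6*sin(2*y), 4*exp(z))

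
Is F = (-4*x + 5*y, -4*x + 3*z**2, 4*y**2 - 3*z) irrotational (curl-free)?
No, ∇×F = (8*y - 6*z, 0, -9)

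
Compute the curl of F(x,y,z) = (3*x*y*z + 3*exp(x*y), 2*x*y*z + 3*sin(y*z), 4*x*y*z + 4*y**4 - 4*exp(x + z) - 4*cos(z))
(-2*x*y + 4*x*z + 16*y**3 - 3*y*cos(y*z), 3*x*y - 4*y*z + 4*exp(x + z), -3*x*z - 3*x*exp(x*y) + 2*y*z)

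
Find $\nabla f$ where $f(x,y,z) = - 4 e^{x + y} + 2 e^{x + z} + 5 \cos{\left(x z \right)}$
(-5*z*sin(x*z) - 4*exp(x + y) + 2*exp(x + z), -4*exp(x + y), -5*x*sin(x*z) + 2*exp(x + z))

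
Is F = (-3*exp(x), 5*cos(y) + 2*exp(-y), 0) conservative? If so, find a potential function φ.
Yes, F is conservative. φ = -3*exp(x) + 5*sin(y) - 2*exp(-y)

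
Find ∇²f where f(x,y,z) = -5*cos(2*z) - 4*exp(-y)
20*cos(2*z) - 4*exp(-y)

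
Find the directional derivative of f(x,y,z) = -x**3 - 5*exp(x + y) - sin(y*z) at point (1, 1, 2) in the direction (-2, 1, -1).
sqrt(6)*(-cos(2) + 6 + 5*exp(2))/6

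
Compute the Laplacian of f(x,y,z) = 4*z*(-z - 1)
-8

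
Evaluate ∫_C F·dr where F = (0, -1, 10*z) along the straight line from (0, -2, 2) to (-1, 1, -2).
-3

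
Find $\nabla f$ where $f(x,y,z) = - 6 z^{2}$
(0, 0, -12*z)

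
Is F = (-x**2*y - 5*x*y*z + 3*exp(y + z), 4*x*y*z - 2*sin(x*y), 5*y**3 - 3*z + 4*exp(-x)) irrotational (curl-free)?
No, ∇×F = (y*(-4*x + 15*y), -5*x*y + 3*exp(y + z) + 4*exp(-x), x**2 + 5*x*z + 4*y*z - 2*y*cos(x*y) - 3*exp(y + z))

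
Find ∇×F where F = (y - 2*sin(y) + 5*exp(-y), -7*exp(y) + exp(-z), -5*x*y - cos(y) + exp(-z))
(-5*x + sin(y) + exp(-z), 5*y, 2*cos(y) - 1 + 5*exp(-y))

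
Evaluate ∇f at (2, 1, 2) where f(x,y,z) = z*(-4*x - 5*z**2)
(-8, 0, -68)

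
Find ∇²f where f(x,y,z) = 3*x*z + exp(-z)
exp(-z)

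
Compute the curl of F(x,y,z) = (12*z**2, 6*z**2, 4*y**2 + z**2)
(8*y - 12*z, 24*z, 0)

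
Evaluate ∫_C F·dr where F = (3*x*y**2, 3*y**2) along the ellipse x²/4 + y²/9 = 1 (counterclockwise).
0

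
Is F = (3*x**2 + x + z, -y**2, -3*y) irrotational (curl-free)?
No, ∇×F = (-3, 1, 0)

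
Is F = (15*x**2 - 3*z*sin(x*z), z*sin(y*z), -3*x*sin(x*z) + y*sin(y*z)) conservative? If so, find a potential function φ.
Yes, F is conservative. φ = 5*x**3 + 3*cos(x*z) - cos(y*z)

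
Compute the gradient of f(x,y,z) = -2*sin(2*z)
(0, 0, -4*cos(2*z))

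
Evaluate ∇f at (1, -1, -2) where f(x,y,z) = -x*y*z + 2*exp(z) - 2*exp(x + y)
(-4, 0, 2*exp(-2) + 1)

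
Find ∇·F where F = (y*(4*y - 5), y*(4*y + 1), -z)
8*y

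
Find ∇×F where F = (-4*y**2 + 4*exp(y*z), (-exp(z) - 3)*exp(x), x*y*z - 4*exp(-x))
(x*z + exp(x + z), -y*z + 4*y*exp(y*z) - 4*exp(-x), 8*y - 4*z*exp(y*z) - (exp(z) + 3)*exp(x))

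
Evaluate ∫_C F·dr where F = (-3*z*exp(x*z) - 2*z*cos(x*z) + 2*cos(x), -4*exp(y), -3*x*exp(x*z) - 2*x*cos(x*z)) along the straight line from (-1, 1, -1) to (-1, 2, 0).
-4*exp(2) - 3 + 2*sin(1) + 7*E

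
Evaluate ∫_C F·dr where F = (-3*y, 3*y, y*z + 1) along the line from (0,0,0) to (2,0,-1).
-1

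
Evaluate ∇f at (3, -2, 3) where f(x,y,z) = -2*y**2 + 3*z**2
(0, 8, 18)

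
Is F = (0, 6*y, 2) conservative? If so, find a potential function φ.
Yes, F is conservative. φ = 3*y**2 + 2*z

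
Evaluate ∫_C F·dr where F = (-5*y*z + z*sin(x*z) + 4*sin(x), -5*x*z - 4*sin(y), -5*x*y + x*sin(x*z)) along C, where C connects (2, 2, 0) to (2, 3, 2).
-59 + 4*cos(3) - cos(4) - 4*cos(2)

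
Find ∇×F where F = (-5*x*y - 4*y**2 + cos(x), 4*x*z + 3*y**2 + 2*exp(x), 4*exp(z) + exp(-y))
(-4*x - exp(-y), 0, 5*x + 8*y + 4*z + 2*exp(x))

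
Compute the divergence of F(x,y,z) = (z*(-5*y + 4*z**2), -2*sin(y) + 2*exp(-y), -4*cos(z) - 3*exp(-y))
4*sin(z) - 2*cos(y) - 2*exp(-y)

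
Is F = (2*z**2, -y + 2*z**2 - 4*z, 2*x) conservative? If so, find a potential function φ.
No, ∇×F = (4 - 4*z, 4*z - 2, 0) ≠ 0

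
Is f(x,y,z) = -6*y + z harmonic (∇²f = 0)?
Yes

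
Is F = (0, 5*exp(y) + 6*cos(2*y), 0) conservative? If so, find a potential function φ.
Yes, F is conservative. φ = 5*exp(y) + 3*sin(2*y)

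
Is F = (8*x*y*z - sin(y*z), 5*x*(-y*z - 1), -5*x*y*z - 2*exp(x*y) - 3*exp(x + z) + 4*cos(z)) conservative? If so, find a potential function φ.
No, ∇×F = (x*(5*y - 5*z - 2*exp(x*y)), 8*x*y + 5*y*z + 2*y*exp(x*y) - y*cos(y*z) + 3*exp(x + z), -8*x*z - 5*y*z + z*cos(y*z) - 5) ≠ 0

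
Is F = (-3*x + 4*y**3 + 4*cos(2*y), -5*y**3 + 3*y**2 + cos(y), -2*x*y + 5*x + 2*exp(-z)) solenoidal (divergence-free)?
No, ∇·F = -15*y**2 + 6*y - sin(y) - 3 - 2*exp(-z)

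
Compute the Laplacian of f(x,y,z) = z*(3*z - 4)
6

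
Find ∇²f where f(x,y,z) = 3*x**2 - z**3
6 - 6*z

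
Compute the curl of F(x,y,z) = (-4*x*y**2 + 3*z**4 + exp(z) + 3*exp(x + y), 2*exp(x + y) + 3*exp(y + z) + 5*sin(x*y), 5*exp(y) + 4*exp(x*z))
((5 - 3*exp(z))*exp(y), 12*z**3 - 4*z*exp(x*z) + exp(z), 8*x*y + 5*y*cos(x*y) - exp(x + y))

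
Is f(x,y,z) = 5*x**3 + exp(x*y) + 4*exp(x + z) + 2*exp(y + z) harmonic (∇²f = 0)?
No, ∇²f = x**2*exp(x*y) + 30*x + y**2*exp(x*y) + 8*exp(x + z) + 4*exp(y + z)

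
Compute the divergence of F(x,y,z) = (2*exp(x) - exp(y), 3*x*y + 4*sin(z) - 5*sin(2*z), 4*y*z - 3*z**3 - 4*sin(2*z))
3*x + 4*y - 9*z**2 + 2*exp(x) - 8*cos(2*z)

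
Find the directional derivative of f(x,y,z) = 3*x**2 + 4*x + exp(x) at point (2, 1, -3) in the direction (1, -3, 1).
sqrt(11)*(exp(2) + 16)/11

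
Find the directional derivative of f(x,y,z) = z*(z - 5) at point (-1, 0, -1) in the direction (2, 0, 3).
-21*sqrt(13)/13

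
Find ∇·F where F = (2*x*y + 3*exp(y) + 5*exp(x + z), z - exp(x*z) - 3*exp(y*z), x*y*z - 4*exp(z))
x*y + 2*y - 3*z*exp(y*z) - 4*exp(z) + 5*exp(x + z)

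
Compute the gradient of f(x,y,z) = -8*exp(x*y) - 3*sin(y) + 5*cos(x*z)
(-8*y*exp(x*y) - 5*z*sin(x*z), -8*x*exp(x*y) - 3*cos(y), -5*x*sin(x*z))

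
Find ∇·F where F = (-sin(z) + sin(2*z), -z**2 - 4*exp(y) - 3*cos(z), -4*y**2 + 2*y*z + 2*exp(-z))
2*y - 4*exp(y) - 2*exp(-z)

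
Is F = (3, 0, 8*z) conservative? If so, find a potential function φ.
Yes, F is conservative. φ = 3*x + 4*z**2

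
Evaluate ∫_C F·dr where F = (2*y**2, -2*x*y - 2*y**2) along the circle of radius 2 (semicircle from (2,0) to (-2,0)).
-32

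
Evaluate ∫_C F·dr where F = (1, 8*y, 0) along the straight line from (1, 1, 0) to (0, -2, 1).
11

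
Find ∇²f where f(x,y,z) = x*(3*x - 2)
6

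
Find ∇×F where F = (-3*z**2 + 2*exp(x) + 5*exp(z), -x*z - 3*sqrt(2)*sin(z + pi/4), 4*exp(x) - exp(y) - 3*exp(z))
(x - exp(y) + 3*sqrt(2)*cos(z + pi/4), -6*z - 4*exp(x) + 5*exp(z), -z)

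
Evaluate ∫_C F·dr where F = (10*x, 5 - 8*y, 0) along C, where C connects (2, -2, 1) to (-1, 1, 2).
12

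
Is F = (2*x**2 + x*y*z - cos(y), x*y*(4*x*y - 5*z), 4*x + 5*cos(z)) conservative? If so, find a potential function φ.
No, ∇×F = (5*x*y, x*y - 4, 8*x*y**2 - x*z - 5*y*z - sin(y)) ≠ 0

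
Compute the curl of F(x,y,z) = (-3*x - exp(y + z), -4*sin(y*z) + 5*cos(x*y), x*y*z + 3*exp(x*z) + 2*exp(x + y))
(x*z + 4*y*cos(y*z) + 2*exp(x + y), -y*z - 3*z*exp(x*z) - 2*exp(x + y) - exp(y + z), -5*y*sin(x*y) + exp(y + z))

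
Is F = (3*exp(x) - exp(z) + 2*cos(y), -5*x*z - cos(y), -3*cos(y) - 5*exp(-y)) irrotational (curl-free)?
No, ∇×F = (5*x + 3*sin(y) + 5*exp(-y), -exp(z), -5*z + 2*sin(y))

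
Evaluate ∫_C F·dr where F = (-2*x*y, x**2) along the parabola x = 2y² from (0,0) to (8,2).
-384/5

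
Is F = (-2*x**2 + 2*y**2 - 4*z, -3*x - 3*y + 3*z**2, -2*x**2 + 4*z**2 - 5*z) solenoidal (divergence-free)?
No, ∇·F = -4*x + 8*z - 8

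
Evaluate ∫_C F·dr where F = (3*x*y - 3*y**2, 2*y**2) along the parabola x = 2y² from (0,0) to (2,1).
37/15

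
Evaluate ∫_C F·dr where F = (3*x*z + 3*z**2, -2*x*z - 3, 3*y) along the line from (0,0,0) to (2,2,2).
32/3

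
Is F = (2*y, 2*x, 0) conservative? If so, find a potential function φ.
Yes, F is conservative. φ = 2*x*y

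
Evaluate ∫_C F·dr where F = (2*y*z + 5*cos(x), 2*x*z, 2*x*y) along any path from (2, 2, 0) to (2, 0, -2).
0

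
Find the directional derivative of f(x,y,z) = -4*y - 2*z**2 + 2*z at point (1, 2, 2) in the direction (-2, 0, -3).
18*sqrt(13)/13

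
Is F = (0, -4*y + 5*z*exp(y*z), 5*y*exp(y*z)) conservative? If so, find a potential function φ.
Yes, F is conservative. φ = -2*y**2 + 5*exp(y*z)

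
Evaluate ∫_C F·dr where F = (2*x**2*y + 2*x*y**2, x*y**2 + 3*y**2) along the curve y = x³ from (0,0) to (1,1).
113/60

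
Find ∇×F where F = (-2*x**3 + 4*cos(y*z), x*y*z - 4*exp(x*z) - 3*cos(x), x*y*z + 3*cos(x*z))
(x*(-y + z + 4*exp(x*z)), -y*z - 4*y*sin(y*z) + 3*z*sin(x*z), y*z - 4*z*exp(x*z) + 4*z*sin(y*z) + 3*sin(x))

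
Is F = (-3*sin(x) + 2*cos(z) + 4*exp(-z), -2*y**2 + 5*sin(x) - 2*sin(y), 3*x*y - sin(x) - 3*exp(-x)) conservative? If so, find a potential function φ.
No, ∇×F = (3*x, -3*y - 2*sin(z) + cos(x) - 4*exp(-z) - 3*exp(-x), 5*cos(x)) ≠ 0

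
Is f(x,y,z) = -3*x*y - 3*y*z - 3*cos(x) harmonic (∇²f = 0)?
No, ∇²f = 3*cos(x)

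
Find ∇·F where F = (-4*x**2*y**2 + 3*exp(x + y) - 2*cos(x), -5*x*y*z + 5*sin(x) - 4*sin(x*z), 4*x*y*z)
-8*x*y**2 + 4*x*y - 5*x*z + 3*exp(x + y) + 2*sin(x)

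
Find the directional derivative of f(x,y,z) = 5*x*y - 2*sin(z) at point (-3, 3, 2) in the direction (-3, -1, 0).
-3*sqrt(10)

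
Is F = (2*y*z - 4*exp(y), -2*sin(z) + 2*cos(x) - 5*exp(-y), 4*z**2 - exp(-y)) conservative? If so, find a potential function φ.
No, ∇×F = (2*cos(z) + exp(-y), 2*y, -2*z + 4*exp(y) - 2*sin(x)) ≠ 0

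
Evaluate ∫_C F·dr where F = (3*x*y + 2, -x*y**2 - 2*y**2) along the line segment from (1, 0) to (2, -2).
7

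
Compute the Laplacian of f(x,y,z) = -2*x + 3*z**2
6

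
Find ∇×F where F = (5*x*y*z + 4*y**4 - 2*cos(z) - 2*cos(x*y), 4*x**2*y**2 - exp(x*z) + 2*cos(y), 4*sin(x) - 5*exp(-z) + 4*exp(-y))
(x*exp(x*z) - 4*exp(-y), 5*x*y + 2*sin(z) - 4*cos(x), 8*x*y**2 - 5*x*z - 2*x*sin(x*y) - 16*y**3 - z*exp(x*z))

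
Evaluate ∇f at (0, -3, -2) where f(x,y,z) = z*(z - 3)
(0, 0, -7)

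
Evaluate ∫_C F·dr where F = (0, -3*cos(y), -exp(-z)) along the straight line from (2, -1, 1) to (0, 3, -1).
-3*sin(1) - 3*sin(3) - exp(-1) + E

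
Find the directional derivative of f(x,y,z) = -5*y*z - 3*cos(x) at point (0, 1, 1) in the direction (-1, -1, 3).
-10*sqrt(11)/11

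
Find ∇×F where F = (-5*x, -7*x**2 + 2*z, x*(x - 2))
(-2, 2 - 2*x, -14*x)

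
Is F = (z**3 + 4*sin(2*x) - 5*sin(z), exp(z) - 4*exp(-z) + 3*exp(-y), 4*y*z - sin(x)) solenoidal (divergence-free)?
No, ∇·F = 4*y + 8*cos(2*x) - 3*exp(-y)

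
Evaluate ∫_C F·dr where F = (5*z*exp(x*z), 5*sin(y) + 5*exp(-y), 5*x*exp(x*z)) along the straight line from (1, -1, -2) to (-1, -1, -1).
-(5 - 5*exp(3))*exp(-2)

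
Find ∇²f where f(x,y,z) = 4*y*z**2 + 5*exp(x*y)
5*x**2*exp(x*y) + 5*y**2*exp(x*y) + 8*y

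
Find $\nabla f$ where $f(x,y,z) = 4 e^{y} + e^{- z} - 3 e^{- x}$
(3*exp(-x), 4*exp(y), -exp(-z))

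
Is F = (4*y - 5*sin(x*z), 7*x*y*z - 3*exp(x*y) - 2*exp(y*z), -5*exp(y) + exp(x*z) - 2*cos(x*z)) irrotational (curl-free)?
No, ∇×F = (-7*x*y + 2*y*exp(y*z) - 5*exp(y), -5*x*cos(x*z) - z*exp(x*z) - 2*z*sin(x*z), 7*y*z - 3*y*exp(x*y) - 4)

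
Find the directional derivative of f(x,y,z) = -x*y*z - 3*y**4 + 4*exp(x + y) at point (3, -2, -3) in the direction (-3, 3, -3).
35*sqrt(3)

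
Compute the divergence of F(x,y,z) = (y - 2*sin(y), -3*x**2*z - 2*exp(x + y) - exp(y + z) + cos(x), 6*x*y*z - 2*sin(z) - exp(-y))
6*x*y - 2*exp(x + y) - exp(y + z) - 2*cos(z)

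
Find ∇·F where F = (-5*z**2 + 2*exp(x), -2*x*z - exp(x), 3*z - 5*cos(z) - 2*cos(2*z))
2*exp(x) + 5*sin(z) + 4*sin(2*z) + 3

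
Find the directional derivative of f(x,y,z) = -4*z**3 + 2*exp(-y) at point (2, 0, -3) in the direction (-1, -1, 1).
-106*sqrt(3)/3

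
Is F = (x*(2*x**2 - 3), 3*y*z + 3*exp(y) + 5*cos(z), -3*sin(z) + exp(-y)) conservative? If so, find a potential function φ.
No, ∇×F = (-3*y + 5*sin(z) - exp(-y), 0, 0) ≠ 0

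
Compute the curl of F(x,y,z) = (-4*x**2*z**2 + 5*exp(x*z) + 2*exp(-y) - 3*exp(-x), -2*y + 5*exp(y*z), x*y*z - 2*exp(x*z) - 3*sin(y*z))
(x*z - 5*y*exp(y*z) - 3*z*cos(y*z), -8*x**2*z + 5*x*exp(x*z) - y*z + 2*z*exp(x*z), 2*exp(-y))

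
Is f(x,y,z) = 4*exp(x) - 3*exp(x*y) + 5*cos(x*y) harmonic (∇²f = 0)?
No, ∇²f = -x**2*(3*exp(x*y) + 5*cos(x*y)) - 3*y**2*exp(x*y) - 5*y**2*cos(x*y) + 4*exp(x)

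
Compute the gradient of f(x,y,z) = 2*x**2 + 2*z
(4*x, 0, 2)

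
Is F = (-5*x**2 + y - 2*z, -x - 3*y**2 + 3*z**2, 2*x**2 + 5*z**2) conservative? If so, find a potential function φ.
No, ∇×F = (-6*z, -4*x - 2, -2) ≠ 0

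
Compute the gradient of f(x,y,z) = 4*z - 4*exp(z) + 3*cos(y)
(0, -3*sin(y), 4 - 4*exp(z))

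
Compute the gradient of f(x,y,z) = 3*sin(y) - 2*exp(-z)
(0, 3*cos(y), 2*exp(-z))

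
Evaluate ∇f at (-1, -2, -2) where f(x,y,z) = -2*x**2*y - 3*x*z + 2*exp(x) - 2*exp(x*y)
(-2 + 2*exp(-1) + 4*exp(2), -2 + 2*exp(2), 3)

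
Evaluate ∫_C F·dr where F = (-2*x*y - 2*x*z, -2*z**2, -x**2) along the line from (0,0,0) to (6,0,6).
-216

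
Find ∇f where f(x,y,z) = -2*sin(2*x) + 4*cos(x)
(-4*sin(x) - 4*cos(2*x), 0, 0)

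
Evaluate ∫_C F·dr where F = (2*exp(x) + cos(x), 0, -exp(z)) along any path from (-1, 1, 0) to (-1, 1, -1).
1 - exp(-1)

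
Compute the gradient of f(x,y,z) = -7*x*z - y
(-7*z, -1, -7*x)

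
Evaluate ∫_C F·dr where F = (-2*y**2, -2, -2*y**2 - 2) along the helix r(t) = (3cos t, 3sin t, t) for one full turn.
-22*pi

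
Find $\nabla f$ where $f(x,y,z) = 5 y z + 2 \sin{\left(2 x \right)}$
(4*cos(2*x), 5*z, 5*y)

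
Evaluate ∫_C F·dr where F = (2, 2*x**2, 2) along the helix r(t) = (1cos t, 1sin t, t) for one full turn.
4*pi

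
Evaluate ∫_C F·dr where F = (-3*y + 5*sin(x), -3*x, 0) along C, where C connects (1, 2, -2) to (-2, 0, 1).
-5*cos(2) + 5*cos(1) + 6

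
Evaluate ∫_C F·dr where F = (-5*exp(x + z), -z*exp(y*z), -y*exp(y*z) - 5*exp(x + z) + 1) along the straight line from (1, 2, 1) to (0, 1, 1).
6*E*(-1 + E)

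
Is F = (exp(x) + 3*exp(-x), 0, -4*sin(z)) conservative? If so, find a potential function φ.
Yes, F is conservative. φ = exp(x) + 4*cos(z) - 3*exp(-x)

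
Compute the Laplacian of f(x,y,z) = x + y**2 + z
2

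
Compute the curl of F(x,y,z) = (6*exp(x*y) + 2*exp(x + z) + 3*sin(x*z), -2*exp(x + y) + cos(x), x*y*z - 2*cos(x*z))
(x*z, 3*x*cos(x*z) - y*z - 2*z*sin(x*z) + 2*exp(x + z), -6*x*exp(x*y) - 2*exp(x + y) - sin(x))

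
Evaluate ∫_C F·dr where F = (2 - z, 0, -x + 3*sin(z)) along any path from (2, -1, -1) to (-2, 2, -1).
-12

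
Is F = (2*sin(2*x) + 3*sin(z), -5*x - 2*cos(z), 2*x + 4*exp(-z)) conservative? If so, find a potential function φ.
No, ∇×F = (-2*sin(z), 3*cos(z) - 2, -5) ≠ 0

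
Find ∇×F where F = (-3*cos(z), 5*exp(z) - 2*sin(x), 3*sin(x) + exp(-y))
(-5*exp(z) - exp(-y), 3*sin(z) - 3*cos(x), -2*cos(x))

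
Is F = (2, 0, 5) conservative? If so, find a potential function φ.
Yes, F is conservative. φ = 2*x + 5*z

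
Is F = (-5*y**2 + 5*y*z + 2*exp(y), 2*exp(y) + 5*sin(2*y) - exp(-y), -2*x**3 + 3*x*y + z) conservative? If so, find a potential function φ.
No, ∇×F = (3*x, 6*x**2 + 2*y, 10*y - 5*z - 2*exp(y)) ≠ 0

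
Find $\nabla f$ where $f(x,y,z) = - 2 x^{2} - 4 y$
(-4*x, -4, 0)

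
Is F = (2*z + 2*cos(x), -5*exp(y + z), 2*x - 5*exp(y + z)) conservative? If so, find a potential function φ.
Yes, F is conservative. φ = 2*x*z - 5*exp(y + z) + 2*sin(x)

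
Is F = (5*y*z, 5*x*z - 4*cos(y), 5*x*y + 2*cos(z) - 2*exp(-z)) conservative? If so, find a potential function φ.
Yes, F is conservative. φ = 5*x*y*z - 4*sin(y) + 2*sin(z) + 2*exp(-z)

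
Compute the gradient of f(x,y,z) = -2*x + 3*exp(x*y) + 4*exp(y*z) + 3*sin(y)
(3*y*exp(x*y) - 2, 3*x*exp(x*y) + 4*z*exp(y*z) + 3*cos(y), 4*y*exp(y*z))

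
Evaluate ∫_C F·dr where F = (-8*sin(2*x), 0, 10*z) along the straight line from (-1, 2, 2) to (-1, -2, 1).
-15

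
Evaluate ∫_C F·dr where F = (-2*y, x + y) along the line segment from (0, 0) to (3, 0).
0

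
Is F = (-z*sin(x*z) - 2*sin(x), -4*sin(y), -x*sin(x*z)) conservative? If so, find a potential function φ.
Yes, F is conservative. φ = 2*cos(x) + 4*cos(y) + cos(x*z)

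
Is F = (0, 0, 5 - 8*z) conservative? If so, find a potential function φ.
Yes, F is conservative. φ = z*(5 - 4*z)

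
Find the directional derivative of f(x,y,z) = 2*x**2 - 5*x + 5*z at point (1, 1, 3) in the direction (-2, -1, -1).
-sqrt(6)/2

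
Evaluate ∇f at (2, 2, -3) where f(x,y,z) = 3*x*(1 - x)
(-9, 0, 0)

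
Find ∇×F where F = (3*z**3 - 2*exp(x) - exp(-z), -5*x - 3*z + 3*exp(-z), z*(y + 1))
(z + 3 + 3*exp(-z), 9*z**2 + exp(-z), -5)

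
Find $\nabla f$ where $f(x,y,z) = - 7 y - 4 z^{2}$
(0, -7, -8*z)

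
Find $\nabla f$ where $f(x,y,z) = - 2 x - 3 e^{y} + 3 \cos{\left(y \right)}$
(-2, -3*exp(y) - 3*sin(y), 0)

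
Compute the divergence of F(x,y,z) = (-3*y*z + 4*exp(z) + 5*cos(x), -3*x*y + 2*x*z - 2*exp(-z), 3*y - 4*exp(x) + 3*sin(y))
-3*x - 5*sin(x)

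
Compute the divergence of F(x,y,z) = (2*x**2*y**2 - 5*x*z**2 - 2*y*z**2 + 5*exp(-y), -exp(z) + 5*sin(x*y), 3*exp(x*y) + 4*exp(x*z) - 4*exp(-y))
4*x*y**2 + 4*x*exp(x*z) + 5*x*cos(x*y) - 5*z**2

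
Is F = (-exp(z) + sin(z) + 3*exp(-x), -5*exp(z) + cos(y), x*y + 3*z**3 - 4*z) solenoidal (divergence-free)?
No, ∇·F = 9*z**2 - sin(y) - 4 - 3*exp(-x)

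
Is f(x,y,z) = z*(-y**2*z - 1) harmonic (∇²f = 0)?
No, ∇²f = -2*y**2 - 2*z**2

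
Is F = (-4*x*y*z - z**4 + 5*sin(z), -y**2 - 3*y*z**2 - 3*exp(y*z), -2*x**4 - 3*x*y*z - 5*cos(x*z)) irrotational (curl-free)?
No, ∇×F = (-3*x*z + 6*y*z + 3*y*exp(y*z), 8*x**3 - 4*x*y + 3*y*z - 4*z**3 - 5*z*sin(x*z) + 5*cos(z), 4*x*z)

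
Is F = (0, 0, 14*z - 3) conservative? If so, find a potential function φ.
Yes, F is conservative. φ = z*(7*z - 3)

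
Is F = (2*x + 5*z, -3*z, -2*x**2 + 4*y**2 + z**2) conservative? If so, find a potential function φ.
No, ∇×F = (8*y + 3, 4*x + 5, 0) ≠ 0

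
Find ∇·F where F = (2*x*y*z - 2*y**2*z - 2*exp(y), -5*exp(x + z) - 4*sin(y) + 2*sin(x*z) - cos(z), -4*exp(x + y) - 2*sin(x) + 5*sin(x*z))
5*x*cos(x*z) + 2*y*z - 4*cos(y)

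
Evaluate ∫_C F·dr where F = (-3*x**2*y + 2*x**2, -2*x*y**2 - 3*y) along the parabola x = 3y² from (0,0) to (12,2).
-64914/35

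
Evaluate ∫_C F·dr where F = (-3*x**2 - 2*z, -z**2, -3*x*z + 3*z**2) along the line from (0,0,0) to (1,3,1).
-3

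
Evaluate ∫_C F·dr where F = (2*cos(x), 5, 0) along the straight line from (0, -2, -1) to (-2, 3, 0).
25 - 2*sin(2)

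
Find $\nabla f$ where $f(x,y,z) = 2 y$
(0, 2, 0)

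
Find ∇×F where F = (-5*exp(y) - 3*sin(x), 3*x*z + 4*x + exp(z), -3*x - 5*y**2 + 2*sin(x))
(-3*x - 10*y - exp(z), 3 - 2*cos(x), 3*z + 5*exp(y) + 4)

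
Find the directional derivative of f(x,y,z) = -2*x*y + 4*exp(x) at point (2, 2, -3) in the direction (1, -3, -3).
4*sqrt(19)*(2 + exp(2))/19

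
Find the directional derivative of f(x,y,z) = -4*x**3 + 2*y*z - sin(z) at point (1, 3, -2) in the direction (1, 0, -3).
3*sqrt(10)*(-10 + cos(2))/10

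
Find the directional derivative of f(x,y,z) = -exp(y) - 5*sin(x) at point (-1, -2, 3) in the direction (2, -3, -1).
sqrt(14)*(-10*exp(2)*cos(1) + 3)*exp(-2)/14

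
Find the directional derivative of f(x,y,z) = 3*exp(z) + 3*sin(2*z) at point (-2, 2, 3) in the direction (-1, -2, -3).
-9*sqrt(14)*(2*cos(6) + exp(3))/14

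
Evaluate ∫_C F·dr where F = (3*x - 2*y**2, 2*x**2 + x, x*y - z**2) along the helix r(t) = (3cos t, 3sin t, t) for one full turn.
pi*(27 - 8*pi**2)/3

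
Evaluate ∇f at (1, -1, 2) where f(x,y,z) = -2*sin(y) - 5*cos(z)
(0, -2*cos(1), 5*sin(2))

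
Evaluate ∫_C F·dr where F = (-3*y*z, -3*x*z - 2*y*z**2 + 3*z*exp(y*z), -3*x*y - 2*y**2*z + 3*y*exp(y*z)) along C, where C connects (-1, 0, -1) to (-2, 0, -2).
0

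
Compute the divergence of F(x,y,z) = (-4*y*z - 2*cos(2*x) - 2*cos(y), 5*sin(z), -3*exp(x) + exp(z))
exp(z) + 4*sin(2*x)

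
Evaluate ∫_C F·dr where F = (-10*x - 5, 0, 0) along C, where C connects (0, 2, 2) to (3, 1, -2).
-60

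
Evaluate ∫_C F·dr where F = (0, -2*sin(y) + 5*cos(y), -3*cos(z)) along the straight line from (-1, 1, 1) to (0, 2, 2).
2*sqrt(2)*(-sin(pi/4 + 1) + sin(pi/4 + 2))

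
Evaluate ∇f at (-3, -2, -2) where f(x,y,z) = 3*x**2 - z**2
(-18, 0, 4)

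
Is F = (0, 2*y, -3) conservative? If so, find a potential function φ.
Yes, F is conservative. φ = y**2 - 3*z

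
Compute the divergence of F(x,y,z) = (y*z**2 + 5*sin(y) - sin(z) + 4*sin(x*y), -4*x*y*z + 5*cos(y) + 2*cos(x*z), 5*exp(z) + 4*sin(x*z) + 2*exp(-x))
-4*x*z + 4*x*cos(x*z) + 4*y*cos(x*y) + 5*exp(z) - 5*sin(y)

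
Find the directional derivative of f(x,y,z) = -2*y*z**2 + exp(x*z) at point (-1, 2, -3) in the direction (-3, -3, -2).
sqrt(22)*(6 + 11*exp(3))/22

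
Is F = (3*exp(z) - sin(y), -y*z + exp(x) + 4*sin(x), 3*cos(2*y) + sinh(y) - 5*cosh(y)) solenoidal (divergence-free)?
No, ∇·F = -z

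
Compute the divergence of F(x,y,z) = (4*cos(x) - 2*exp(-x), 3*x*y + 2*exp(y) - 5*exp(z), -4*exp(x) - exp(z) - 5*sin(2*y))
3*x + 2*exp(y) - exp(z) - 4*sin(x) + 2*exp(-x)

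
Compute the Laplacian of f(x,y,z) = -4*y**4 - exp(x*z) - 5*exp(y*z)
-x**2*exp(x*z) - 5*y**2*exp(y*z) - 48*y**2 - z**2*exp(x*z) - 5*z**2*exp(y*z)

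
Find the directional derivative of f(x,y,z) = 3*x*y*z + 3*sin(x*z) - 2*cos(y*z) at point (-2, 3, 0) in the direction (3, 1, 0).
0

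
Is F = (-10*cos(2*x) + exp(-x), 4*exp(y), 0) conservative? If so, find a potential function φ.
Yes, F is conservative. φ = 4*exp(y) - 5*sin(2*x) - exp(-x)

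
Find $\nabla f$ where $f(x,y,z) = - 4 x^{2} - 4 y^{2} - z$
(-8*x, -8*y, -1)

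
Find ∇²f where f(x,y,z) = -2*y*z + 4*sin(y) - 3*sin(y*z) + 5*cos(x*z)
-5*x**2*cos(x*z) + 3*y**2*sin(y*z) + 3*z**2*sin(y*z) - 5*z**2*cos(x*z) - 4*sin(y)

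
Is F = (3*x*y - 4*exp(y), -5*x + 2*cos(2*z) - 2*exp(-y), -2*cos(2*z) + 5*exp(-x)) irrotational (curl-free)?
No, ∇×F = (4*sin(2*z), 5*exp(-x), -3*x + 4*exp(y) - 5)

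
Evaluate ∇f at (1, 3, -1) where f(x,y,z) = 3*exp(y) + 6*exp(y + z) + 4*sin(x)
(4*cos(1), 3*(2 + E)*exp(2), 6*exp(2))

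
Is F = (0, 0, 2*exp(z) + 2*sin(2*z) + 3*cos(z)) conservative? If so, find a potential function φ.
Yes, F is conservative. φ = 2*exp(z) + 3*sin(z) - cos(2*z)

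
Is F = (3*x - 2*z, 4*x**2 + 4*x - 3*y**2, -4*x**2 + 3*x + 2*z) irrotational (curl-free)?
No, ∇×F = (0, 8*x - 5, 8*x + 4)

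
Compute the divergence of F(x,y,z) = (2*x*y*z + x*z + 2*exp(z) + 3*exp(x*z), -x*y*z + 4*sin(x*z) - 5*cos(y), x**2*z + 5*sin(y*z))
x**2 - x*z + 2*y*z + 5*y*cos(y*z) + 3*z*exp(x*z) + z + 5*sin(y)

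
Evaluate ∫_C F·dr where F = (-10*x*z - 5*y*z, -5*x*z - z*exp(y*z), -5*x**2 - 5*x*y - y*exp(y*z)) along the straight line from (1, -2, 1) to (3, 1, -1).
-exp(-1) + exp(-2) + 55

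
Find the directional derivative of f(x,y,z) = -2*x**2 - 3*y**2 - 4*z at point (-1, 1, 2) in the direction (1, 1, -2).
sqrt(6)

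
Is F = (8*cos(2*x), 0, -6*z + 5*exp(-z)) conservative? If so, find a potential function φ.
Yes, F is conservative. φ = -3*z**2 + 4*sin(2*x) - 5*exp(-z)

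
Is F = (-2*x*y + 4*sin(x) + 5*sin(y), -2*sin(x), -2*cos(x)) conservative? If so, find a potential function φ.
No, ∇×F = (0, -2*sin(x), 2*x - 2*cos(x) - 5*cos(y)) ≠ 0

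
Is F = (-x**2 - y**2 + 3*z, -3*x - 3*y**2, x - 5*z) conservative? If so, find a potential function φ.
No, ∇×F = (0, 2, 2*y - 3) ≠ 0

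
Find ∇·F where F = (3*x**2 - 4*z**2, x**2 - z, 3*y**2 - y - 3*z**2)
6*x - 6*z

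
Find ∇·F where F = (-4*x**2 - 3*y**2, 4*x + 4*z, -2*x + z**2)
-8*x + 2*z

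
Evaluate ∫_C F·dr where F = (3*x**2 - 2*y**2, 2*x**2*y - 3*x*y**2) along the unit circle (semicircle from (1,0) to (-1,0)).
2/3 - 3*pi/8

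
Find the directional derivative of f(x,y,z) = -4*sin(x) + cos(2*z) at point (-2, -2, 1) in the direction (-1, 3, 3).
2*sqrt(19)*(-3*sin(2) + 2*cos(2))/19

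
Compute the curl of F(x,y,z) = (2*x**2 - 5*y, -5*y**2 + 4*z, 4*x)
(-4, -4, 5)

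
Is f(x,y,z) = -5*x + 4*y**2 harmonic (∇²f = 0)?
No, ∇²f = 8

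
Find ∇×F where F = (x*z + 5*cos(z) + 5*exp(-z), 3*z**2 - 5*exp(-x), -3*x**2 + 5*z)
(-6*z, 7*x - 5*sin(z) - 5*exp(-z), 5*exp(-x))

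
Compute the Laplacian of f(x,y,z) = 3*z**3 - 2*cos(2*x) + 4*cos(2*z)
18*z + 8*cos(2*x) - 16*cos(2*z)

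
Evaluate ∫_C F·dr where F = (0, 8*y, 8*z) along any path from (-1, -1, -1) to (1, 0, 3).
28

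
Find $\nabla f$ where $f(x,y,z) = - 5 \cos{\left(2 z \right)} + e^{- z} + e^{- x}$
(-exp(-x), 0, 10*sin(2*z) - exp(-z))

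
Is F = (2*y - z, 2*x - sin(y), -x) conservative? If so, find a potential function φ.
Yes, F is conservative. φ = 2*x*y - x*z + cos(y)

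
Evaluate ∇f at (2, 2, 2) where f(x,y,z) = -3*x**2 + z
(-12, 0, 1)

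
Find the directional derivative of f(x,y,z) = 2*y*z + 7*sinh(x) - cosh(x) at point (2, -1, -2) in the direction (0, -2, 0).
4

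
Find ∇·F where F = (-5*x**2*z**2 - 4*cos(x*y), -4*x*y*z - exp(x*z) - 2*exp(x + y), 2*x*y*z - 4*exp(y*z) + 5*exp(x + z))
2*x*y - 10*x*z**2 - 4*x*z - 4*y*exp(y*z) + 4*y*sin(x*y) - 2*exp(x + y) + 5*exp(x + z)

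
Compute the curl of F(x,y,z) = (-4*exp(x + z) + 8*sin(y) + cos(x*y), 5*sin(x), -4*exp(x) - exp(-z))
(0, 4*exp(x) - 4*exp(x + z), x*sin(x*y) + 5*cos(x) - 8*cos(y))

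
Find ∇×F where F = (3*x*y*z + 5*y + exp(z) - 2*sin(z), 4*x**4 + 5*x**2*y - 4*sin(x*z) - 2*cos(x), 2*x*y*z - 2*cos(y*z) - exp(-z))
(2*x*z + 4*x*cos(x*z) + 2*z*sin(y*z), 3*x*y - 2*y*z + exp(z) - 2*cos(z), 16*x**3 + 10*x*y - 3*x*z - 4*z*cos(x*z) + 2*sin(x) - 5)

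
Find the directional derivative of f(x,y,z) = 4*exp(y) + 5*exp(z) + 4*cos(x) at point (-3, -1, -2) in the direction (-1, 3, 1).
sqrt(11)*(-4*exp(2)*sin(3) + 5 + 12*E)*exp(-2)/11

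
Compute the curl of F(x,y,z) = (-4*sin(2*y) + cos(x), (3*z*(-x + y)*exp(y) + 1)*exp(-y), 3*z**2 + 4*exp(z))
(3*x - 3*y, 0, -3*z + 8*cos(2*y))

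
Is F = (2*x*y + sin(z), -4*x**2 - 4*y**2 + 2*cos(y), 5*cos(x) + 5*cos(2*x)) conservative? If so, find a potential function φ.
No, ∇×F = (0, 5*sin(x) + 10*sin(2*x) + cos(z), -10*x) ≠ 0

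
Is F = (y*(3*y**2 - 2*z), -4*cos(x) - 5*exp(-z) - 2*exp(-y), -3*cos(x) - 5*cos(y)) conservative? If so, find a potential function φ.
No, ∇×F = (5*sin(y) - 5*exp(-z), -2*y - 3*sin(x), -9*y**2 + 2*z + 4*sin(x)) ≠ 0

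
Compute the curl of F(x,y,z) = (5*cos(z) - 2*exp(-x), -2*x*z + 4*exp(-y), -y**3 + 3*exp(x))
(2*x - 3*y**2, -3*exp(x) - 5*sin(z), -2*z)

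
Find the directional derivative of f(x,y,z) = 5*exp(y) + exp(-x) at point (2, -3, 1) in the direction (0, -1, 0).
-5*exp(-3)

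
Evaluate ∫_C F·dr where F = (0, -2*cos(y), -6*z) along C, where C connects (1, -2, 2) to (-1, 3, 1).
-2*sin(2) - 2*sin(3) + 9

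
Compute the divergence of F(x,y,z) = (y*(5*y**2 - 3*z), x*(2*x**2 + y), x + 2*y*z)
x + 2*y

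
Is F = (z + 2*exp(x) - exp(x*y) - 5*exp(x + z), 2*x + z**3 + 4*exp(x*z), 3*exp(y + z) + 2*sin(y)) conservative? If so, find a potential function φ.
No, ∇×F = (-4*x*exp(x*z) - 3*z**2 + 3*exp(y + z) + 2*cos(y), 1 - 5*exp(x + z), x*exp(x*y) + 4*z*exp(x*z) + 2) ≠ 0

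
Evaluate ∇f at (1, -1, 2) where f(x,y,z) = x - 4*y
(1, -4, 0)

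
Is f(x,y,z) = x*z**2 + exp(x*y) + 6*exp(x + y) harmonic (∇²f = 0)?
No, ∇²f = x**2*exp(x*y) + 2*x + y**2*exp(x*y) + 12*exp(x + y)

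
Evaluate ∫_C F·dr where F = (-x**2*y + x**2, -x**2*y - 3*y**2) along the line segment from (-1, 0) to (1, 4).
-202/3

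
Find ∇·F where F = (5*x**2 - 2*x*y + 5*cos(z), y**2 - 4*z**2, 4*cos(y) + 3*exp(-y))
10*x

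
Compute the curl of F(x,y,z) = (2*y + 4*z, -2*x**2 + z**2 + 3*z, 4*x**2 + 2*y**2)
(4*y - 2*z - 3, 4 - 8*x, -4*x - 2)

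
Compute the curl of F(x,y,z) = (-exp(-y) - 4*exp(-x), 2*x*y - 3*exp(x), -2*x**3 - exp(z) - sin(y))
(-cos(y), 6*x**2, 2*y - 3*exp(x) - exp(-y))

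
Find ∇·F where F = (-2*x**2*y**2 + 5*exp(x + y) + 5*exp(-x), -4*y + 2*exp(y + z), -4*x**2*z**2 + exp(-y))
((-8*x**2*z - 4*x*y**2 + 5*exp(x + y) + 2*exp(y + z) - 4)*exp(x) - 5)*exp(-x)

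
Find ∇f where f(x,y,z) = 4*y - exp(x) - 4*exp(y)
(-exp(x), 4 - 4*exp(y), 0)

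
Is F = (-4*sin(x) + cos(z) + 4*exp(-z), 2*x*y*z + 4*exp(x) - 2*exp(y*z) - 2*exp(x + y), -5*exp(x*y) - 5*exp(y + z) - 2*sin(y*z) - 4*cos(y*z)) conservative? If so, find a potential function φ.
No, ∇×F = (-2*x*y - 5*x*exp(x*y) + 2*y*exp(y*z) + 4*z*sin(y*z) - 2*z*cos(y*z) - 5*exp(y + z), 5*y*exp(x*y) - sin(z) - 4*exp(-z), 2*y*z + 4*exp(x) - 2*exp(x + y)) ≠ 0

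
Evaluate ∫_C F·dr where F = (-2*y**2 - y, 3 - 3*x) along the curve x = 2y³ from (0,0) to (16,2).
-594/5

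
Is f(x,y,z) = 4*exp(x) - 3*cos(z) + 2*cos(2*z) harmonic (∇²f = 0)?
No, ∇²f = 4*exp(x) + 3*cos(z) - 8*cos(2*z)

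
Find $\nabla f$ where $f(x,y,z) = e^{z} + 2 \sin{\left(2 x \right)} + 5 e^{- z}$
(4*cos(2*x), 0, exp(z) - 5*exp(-z))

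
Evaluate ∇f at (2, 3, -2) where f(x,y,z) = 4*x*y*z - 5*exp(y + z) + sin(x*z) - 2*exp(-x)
(-24 + 2*exp(-2) - 2*cos(4), -16 - 5*E, -5*E + 2*cos(4) + 24)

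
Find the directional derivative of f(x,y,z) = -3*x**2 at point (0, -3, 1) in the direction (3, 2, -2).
0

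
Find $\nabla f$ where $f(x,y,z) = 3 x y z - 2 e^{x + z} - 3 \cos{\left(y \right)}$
(3*y*z - 2*exp(x + z), 3*x*z + 3*sin(y), 3*x*y - 2*exp(x + z))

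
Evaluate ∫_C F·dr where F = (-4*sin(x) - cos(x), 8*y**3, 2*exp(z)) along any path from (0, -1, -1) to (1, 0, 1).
-6 - sin(1) + 4*cos(1) + 4*sinh(1)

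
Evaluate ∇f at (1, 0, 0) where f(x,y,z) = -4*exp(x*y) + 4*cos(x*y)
(0, -4, 0)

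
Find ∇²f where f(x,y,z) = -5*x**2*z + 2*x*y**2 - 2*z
4*x - 10*z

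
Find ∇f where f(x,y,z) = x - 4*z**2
(1, 0, -8*z)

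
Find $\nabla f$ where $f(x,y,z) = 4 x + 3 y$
(4, 3, 0)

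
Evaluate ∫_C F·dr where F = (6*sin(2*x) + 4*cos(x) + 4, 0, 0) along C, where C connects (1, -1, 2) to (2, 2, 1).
-4*sin(1) + 3*cos(2) - 3*cos(4) + 4*sin(2) + 4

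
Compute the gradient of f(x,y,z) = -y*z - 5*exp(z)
(0, -z, -y - 5*exp(z))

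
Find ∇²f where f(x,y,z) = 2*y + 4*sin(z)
-4*sin(z)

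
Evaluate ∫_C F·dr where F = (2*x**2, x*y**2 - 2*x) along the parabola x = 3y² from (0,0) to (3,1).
83/5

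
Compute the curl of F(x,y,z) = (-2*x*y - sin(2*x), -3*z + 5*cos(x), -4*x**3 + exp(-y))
(3 - exp(-y), 12*x**2, 2*x - 5*sin(x))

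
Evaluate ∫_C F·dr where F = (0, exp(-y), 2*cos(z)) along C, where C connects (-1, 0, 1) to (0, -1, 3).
-E - 2*sin(1) + 2*sin(3) + 1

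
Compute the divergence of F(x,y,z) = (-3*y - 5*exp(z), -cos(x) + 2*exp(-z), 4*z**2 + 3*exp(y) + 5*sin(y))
8*z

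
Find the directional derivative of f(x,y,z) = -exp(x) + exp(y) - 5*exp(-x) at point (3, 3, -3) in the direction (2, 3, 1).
sqrt(14)*(10 + exp(6))*exp(-3)/14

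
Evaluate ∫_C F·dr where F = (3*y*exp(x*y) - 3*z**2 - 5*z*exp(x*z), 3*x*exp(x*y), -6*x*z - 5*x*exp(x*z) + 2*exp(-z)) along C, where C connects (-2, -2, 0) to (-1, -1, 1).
-3*exp(4) - 7*exp(-1) + 3*E + 10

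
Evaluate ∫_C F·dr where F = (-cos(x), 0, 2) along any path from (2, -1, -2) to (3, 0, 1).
-sin(3) + sin(2) + 6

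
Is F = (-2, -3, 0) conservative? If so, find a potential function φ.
Yes, F is conservative. φ = -2*x - 3*y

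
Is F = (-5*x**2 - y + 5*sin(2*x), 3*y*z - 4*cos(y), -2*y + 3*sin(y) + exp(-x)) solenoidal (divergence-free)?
No, ∇·F = -10*x + 3*z + 4*sin(y) + 10*cos(2*x)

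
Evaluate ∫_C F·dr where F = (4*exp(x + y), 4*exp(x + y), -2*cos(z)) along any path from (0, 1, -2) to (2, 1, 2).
-4*E - 4*sin(2) + 4*exp(3)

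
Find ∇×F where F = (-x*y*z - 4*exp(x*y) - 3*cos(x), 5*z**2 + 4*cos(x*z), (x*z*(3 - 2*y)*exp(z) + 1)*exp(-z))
(-2*x*z + 4*x*sin(x*z) - 10*z, -x*y + z*(2*y - 3), x*z + 4*x*exp(x*y) - 4*z*sin(x*z))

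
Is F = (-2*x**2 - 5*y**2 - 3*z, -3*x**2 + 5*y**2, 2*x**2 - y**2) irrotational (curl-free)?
No, ∇×F = (-2*y, -4*x - 3, -6*x + 10*y)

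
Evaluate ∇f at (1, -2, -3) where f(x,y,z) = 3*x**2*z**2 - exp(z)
(54, 0, -18 - exp(-3))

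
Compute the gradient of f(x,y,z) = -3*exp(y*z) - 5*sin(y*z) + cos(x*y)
(-y*sin(x*y), -x*sin(x*y) - 3*z*exp(y*z) - 5*z*cos(y*z), -y*(3*exp(y*z) + 5*cos(y*z)))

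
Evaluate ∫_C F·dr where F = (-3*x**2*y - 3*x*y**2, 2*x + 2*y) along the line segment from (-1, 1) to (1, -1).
0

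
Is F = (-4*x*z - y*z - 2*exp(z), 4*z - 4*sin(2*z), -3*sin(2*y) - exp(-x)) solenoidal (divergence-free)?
No, ∇·F = -4*z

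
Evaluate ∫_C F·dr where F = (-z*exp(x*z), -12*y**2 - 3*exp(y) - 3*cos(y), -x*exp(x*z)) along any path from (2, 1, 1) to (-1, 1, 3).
-(1 - exp(5))*exp(-3)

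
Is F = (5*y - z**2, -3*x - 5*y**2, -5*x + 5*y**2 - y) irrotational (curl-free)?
No, ∇×F = (10*y - 1, 5 - 2*z, -8)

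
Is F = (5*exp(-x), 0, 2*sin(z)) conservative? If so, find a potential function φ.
Yes, F is conservative. φ = -2*cos(z) - 5*exp(-x)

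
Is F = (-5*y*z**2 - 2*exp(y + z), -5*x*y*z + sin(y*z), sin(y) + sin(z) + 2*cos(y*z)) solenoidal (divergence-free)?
No, ∇·F = -5*x*z - 2*y*sin(y*z) + z*cos(y*z) + cos(z)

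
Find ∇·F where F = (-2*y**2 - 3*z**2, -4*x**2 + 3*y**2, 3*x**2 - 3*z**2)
6*y - 6*z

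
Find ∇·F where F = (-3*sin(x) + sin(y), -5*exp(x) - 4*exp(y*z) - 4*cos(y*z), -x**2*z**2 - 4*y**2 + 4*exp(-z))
-2*x**2*z - 4*z*exp(y*z) + 4*z*sin(y*z) - 3*cos(x) - 4*exp(-z)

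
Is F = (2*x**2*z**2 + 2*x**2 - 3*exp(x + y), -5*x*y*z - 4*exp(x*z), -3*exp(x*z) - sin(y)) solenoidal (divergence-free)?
No, ∇·F = 4*x*z**2 - 5*x*z - 3*x*exp(x*z) + 4*x - 3*exp(x + y)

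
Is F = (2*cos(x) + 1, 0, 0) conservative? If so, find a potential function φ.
Yes, F is conservative. φ = x + 2*sin(x)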